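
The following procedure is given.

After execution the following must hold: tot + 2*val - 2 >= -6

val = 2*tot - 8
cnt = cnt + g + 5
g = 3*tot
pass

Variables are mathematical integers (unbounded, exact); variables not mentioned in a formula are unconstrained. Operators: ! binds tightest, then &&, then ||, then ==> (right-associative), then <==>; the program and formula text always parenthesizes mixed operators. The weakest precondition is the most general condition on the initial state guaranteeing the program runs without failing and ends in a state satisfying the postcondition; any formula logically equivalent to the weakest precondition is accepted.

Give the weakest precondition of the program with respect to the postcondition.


Working backward. After the program, the postcondition tot + 2*val - 2 >= -6 must hold; in canonical form it is tot + 2*val >= -4.
Before skip: tot + 2*val >= -4
Before g := 3*tot: tot + 2*val >= -4
Before cnt := cnt + g + 5: tot + 2*val >= -4
Before val := 2*tot - 8: 5*tot >= 12
Answer: WP = 5*tot >= 12


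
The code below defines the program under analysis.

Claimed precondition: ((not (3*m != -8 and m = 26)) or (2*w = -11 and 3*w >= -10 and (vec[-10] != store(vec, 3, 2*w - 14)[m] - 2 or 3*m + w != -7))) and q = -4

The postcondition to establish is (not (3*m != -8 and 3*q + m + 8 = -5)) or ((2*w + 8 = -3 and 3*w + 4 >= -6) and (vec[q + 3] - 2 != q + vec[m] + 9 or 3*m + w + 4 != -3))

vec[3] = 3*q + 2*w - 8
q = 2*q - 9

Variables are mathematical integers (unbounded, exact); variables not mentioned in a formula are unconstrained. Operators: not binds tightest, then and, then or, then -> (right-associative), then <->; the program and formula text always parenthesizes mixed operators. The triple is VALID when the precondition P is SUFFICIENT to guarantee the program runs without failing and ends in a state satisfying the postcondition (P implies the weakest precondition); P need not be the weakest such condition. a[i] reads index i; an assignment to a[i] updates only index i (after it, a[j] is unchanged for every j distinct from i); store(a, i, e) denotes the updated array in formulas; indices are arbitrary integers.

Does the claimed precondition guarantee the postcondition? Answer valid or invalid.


Working backward. After the program, the postcondition (not (3*m != -8 and 3*q + m + 8 = -5)) or ((2*w + 8 = -3 and 3*w + 4 >= -6) and (vec[q + 3] - 2 != q + vec[m] + 9 or 3*m + w + 4 != -3)) must hold; in canonical form it is (not (3*m != -8 and m + 3*q = -13)) or (2*w = -11 and 3*w >= -10 and (vec[q + 3] != vec[m] + q + 11 or 3*m + w != -7)).
Before q := 2*q - 9: (not (3*m != -8 and m + 6*q = 14)) or (2*w = -11 and 3*w >= -10 and (vec[2*q - 6] != vec[m] + 2*q + 2 or 3*m + w != -7))
Before vec[3] := 3*q + 2*w - 8: (not (3*m != -8 and m + 6*q = 14)) or (2*w = -11 and 3*w >= -10 and (store(vec, 3, 3*q + 2*w - 8)[2*q - 6] != store(vec, 3, 3*q + 2*w - 8)[m] + 2*q + 2 or 3*m + w != -7))
The weakest precondition is (not (3*m != -8 and m + 6*q = 14)) or (2*w = -11 and 3*w >= -10 and (store(vec, 3, 3*q + 2*w - 8)[2*q - 6] != store(vec, 3, 3*q + 2*w - 8)[m] + 2*q + 2 or 3*m + w != -7)).
Check whether ((not (3*m != -8 and m = 26)) or (2*w = -11 and 3*w >= -10 and (vec[-10] != store(vec, 3, 2*w - 14)[m] - 2 or 3*m + w != -7))) and q = -4 implies it.
Countermodel: at the initial state m = 38, q = -4, vec = {[-14] = 0, [-10] = 0, [3] = 0, [38] = 0, elsewhere 0}, w = 0, the precondition holds but the weakest precondition fails.
Answer: invalid


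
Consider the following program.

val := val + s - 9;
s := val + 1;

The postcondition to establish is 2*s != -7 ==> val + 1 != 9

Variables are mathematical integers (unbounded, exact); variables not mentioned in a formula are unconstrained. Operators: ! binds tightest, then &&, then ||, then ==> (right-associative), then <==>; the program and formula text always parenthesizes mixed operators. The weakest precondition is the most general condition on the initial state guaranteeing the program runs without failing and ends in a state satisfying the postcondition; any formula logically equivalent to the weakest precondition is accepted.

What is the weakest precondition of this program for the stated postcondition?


Working backward. After the program, the postcondition 2*s != -7 ==> val + 1 != 9 must hold; in canonical form it is 2*s != -7 ==> val != 8.
Before s := val + 1: 2*val != -9 ==> val != 8
Before val := val + s - 9: 2*s + 2*val != 9 ==> s + val != 17
Answer: WP = 2*s + 2*val != 9 ==> s + val != 17


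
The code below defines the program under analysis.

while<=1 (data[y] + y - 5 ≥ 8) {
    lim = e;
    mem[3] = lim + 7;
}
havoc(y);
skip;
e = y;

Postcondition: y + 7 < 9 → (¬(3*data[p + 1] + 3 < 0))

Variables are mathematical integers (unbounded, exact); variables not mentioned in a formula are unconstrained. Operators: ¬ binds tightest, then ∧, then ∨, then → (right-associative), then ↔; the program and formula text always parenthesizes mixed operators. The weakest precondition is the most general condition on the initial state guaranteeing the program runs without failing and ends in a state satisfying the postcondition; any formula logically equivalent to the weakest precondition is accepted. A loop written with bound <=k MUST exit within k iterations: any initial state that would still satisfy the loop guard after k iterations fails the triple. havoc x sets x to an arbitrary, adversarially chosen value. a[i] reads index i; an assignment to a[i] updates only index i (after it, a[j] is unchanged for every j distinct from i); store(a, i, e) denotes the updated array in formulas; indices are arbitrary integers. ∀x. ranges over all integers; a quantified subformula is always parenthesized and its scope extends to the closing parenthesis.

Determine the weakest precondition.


Working backward. After the program, the postcondition y + 7 < 9 → (¬(3*data[p + 1] + 3 < 0)) must hold; in canonical form it is y < 2 → (¬(3*data[p + 1] < -3)).
Before e := y: y < 2 → (¬(3*data[p + 1] < -3))
Before skip: y < 2 → (¬(3*data[p + 1] < -3))
Before havoc y: ∀y_1. (y_1 < 2 → (¬(3*data[p + 1] < -3)))
Before the loop (bound <=1), unroll the exhaustion recursion (WP_0 = exit-now case; WP_j = one more guarded iteration, up to j = 1):
  WP_0: (¬(data[y] + y ≥ 13)) ∧ (∀y_1. (y_1 < 2 → (¬(3*data[p + 1] < -3))))
  WP_1: (data[y] + y ≥ 13 → ((¬(data[y] + y ≥ 13)) ∧ (∀y_1. (y_1 < 2 → (¬(3*data[p + 1] < -3)))))) ∧ ((¬(data[y] + y ≥ 13)) → (∀y_1. (y_1 < 2 → (¬(3*data[p + 1] < -3)))))
So before the loop: (data[y] + y ≥ 13 → ((¬(data[y] + y ≥ 13)) ∧ (∀y_1. (y_1 < 2 → (¬(3*data[p + 1] < -3)))))) ∧ ((¬(data[y] + y ≥ 13)) → (∀y_1. (y_1 < 2 → (¬(3*data[p + 1] < -3)))))
Answer: WP = (data[y] + y ≥ 13 → ((¬(data[y] + y ≥ 13)) ∧ (∀y_1. (y_1 < 2 → (¬(3*data[p + 1] < -3)))))) ∧ ((¬(data[y] + y ≥ 13)) → (∀y_1. (y_1 < 2 → (¬(3*data[p + 1] < -3)))))


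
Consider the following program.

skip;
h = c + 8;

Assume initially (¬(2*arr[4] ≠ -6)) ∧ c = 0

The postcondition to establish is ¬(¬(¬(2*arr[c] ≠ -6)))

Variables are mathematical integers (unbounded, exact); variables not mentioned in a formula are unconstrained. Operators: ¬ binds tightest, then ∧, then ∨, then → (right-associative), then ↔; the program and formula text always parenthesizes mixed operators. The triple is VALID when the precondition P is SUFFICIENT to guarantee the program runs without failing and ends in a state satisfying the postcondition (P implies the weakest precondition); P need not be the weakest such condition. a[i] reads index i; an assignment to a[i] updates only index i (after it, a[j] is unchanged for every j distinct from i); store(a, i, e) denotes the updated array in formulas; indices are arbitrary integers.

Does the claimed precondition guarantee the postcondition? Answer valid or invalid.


Working backward. After the program, the postcondition ¬(¬(¬(2*arr[c] ≠ -6))) must hold; in canonical form it is ¬(2*arr[c] ≠ -6).
Before h := c + 8: ¬(2*arr[c] ≠ -6)
Before skip: ¬(2*arr[c] ≠ -6)
The weakest precondition is ¬(2*arr[c] ≠ -6).
Check whether (¬(2*arr[4] ≠ -6)) ∧ c = 0 implies it.
Countermodel: at the initial state arr = {[0] = 2, [4] = -3, elsewhere -3}, c = 0, the precondition holds but the weakest precondition fails.
Answer: invalid


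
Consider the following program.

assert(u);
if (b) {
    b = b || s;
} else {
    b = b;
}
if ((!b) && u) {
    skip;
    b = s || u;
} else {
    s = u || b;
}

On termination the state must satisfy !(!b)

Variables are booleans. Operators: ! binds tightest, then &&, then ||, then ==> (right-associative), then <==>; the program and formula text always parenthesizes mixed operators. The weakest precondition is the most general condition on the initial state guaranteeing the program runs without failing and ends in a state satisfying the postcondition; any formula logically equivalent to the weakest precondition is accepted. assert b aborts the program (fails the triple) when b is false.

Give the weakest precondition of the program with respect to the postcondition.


Working backward. After the program, the postcondition !(!b) must hold; in canonical form it is b.
Then branch requires s || u; else branch requires b.
Before the if: (((!b) && u) ==> (s || u)) && ((!((!b) && u)) ==> b)
Then branch requires (((!(b || s)) && u) ==> (s || u)) && ((!((!(b || s)) && u)) ==> (b || s)); else branch requires (((!b) && u) ==> (s || u)) && ((!((!b) && u)) ==> b).
Before the if: (b ==> ((((!(b || s)) && u) ==> (s || u)) && ((!((!(b || s)) && u)) ==> (b || s)))) && ((!b) ==> ((((!b) && u) ==> (s || u)) && ((!((!b) && u)) ==> b)))
Before assert u: u && (b ==> ((((!(b || s)) && u) ==> (s || u)) && ((!((!(b || s)) && u)) ==> (b || s)))) && ((!b) ==> ((((!b) && u) ==> (s || u)) && ((!((!b) && u)) ==> b)))
Answer: WP = u && (b ==> ((((!(b || s)) && u) ==> (s || u)) && ((!((!(b || s)) && u)) ==> (b || s)))) && ((!b) ==> ((((!b) && u) ==> (s || u)) && ((!((!b) && u)) ==> b)))


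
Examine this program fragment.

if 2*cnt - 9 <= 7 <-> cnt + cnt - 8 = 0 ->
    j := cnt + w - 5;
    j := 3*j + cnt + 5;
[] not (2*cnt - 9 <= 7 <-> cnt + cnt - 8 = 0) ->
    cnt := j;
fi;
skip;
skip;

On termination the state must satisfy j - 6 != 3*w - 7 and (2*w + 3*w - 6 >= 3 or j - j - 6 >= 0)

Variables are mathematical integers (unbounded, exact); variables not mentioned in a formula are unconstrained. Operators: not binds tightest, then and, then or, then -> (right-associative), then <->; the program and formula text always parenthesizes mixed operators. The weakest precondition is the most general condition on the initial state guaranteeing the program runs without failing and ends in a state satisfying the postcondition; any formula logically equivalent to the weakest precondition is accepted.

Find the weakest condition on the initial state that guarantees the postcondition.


Working backward. After the program, the postcondition j - 6 != 3*w - 7 and (2*w + 3*w - 6 >= 3 or j - j - 6 >= 0) must hold; in canonical form it is j != 3*w - 1 and 5*w >= 9.
Before skip: j != 3*w - 1 and 5*w >= 9
Before skip: j != 3*w - 1 and 5*w >= 9
Then branch requires 4*cnt != 9 and 5*w >= 9; else branch requires j != 3*w - 1 and 5*w >= 9.
Before the if: ((2*cnt <= 16 <-> 2*cnt = 8) -> (4*cnt != 9 and 5*w >= 9)) and ((not (2*cnt <= 16 <-> 2*cnt = 8)) -> (j != 3*w - 1 and 5*w >= 9))
Answer: WP = ((2*cnt <= 16 <-> 2*cnt = 8) -> (4*cnt != 9 and 5*w >= 9)) and ((not (2*cnt <= 16 <-> 2*cnt = 8)) -> (j != 3*w - 1 and 5*w >= 9))


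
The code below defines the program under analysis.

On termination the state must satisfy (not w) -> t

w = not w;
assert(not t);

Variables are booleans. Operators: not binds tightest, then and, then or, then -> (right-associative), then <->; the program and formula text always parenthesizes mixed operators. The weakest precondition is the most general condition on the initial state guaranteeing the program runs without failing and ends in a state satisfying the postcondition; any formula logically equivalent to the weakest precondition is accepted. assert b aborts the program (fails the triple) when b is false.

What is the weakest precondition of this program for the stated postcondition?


Working backward. After the program, (not w) -> t must hold.
Before assert not t: (not t) and ((not w) -> t)
Before w := not w: (not t) and (w -> t)
Answer: WP = (not t) and (w -> t)


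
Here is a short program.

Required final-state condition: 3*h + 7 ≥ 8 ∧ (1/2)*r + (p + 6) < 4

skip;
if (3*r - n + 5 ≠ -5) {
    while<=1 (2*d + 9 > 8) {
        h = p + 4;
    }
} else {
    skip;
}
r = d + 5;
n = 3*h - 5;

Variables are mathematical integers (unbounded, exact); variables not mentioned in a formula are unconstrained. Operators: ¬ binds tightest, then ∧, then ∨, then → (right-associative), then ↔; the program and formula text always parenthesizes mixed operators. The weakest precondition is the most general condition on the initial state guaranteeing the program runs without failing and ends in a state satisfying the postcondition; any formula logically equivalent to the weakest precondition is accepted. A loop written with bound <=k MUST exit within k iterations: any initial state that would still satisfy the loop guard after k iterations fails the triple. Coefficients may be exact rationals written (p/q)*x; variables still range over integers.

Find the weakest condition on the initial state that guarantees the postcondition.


Working backward. After the program, the postcondition 3*h + 7 ≥ 8 ∧ (1/2)*r + (p + 6) < 4 must hold; in canonical form it is 3*h ≥ 1 ∧ p + (1/2)*r < -2.
Before n := 3*h - 5: 3*h ≥ 1 ∧ p + (1/2)*r < -2
Before r := d + 5: 3*h ≥ 1 ∧ (1/2)*d + p < -9/2
Then branch requires (2*d > -1 → ((¬(2*d > -1)) ∧ 3*p ≥ -11 ∧ (1/2)*d + p < -9/2)) ∧ ((¬(2*d > -1)) → (3*h ≥ 1 ∧ (1/2)*d + p < -9/2)); else branch requires 3*h ≥ 1 ∧ (1/2)*d + p < -9/2.
Before the if: (3*r ≠ n - 10 → ((2*d > -1 → ((¬(2*d > -1)) ∧ 3*p ≥ -11 ∧ (1/2)*d + p < -9/2)) ∧ ((¬(2*d > -1)) → (3*h ≥ 1 ∧ (1/2)*d + p < -9/2)))) ∧ ((¬(3*r ≠ n - 10)) → (3*h ≥ 1 ∧ (1/2)*d + p < -9/2))
Before skip: (3*r ≠ n - 10 → ((2*d > -1 → ((¬(2*d > -1)) ∧ 3*p ≥ -11 ∧ (1/2)*d + p < -9/2)) ∧ ((¬(2*d > -1)) → (3*h ≥ 1 ∧ (1/2)*d + p < -9/2)))) ∧ ((¬(3*r ≠ n - 10)) → (3*h ≥ 1 ∧ (1/2)*d + p < -9/2))
Answer: WP = (3*r ≠ n - 10 → ((2*d > -1 → ((¬(2*d > -1)) ∧ 3*p ≥ -11 ∧ (1/2)*d + p < -9/2)) ∧ ((¬(2*d > -1)) → (3*h ≥ 1 ∧ (1/2)*d + p < -9/2)))) ∧ ((¬(3*r ≠ n - 10)) → (3*h ≥ 1 ∧ (1/2)*d + p < -9/2))


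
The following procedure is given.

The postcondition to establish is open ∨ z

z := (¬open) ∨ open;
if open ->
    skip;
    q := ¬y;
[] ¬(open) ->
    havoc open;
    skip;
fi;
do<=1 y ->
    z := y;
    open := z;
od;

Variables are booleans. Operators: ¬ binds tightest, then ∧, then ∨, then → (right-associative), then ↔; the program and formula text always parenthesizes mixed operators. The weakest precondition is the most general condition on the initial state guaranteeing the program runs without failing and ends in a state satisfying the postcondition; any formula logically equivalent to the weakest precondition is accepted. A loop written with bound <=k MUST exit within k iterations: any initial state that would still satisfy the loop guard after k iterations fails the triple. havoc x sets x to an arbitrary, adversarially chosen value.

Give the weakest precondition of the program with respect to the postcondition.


Working backward. After the program, open ∨ z must hold.
Before the loop (bound <=1), unroll the exhaustion recursion (WP_0 = exit-now case; WP_j = one more guarded iteration, up to j = 1):
  WP_0: (¬y) ∧ (open ∨ z)
  WP_1: (¬y) ∧ ((¬y) → (open ∨ z))
So before the loop: (¬y) ∧ ((¬y) → (open ∨ z))
Then branch requires (¬y) ∧ ((¬y) → (open ∨ z)); else branch requires (¬y) ∧ ((¬y) → z).
Before the if: (open → ((¬y) ∧ ((¬y) → (open ∨ z)))) ∧ ((¬open) → ((¬y) ∧ ((¬y) → z)))
Before z := (¬open) ∨ open: (open → (¬y)) ∧ ((¬open) → (¬y))
Answer: WP = (open → (¬y)) ∧ ((¬open) → (¬y))


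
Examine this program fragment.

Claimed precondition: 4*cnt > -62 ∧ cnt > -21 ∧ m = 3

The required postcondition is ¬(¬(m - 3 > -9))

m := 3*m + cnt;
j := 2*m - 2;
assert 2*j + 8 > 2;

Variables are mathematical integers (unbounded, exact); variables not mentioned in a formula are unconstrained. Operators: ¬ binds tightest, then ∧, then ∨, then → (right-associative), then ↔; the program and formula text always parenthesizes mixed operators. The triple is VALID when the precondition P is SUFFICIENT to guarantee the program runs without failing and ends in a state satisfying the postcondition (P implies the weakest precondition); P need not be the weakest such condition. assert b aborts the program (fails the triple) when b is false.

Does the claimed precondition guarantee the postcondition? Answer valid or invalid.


Working backward. After the program, the postcondition ¬(¬(m - 3 > -9)) must hold; in canonical form it is m > -6.
Before assert 2*j + 8 > 2: 2*j > -6 ∧ m > -6
Before j := 2*m - 2: 4*m > -2 ∧ m > -6
Before m := 3*m + cnt: 4*cnt + 12*m > -2 ∧ cnt + 3*m > -6
The weakest precondition is 4*cnt + 12*m > -2 ∧ cnt + 3*m > -6.
Check whether 4*cnt > -62 ∧ cnt > -21 ∧ m = 3 implies it.
Countermodel: at the initial state cnt = -10, m = 3, the precondition holds but the weakest precondition fails.
Answer: invalid


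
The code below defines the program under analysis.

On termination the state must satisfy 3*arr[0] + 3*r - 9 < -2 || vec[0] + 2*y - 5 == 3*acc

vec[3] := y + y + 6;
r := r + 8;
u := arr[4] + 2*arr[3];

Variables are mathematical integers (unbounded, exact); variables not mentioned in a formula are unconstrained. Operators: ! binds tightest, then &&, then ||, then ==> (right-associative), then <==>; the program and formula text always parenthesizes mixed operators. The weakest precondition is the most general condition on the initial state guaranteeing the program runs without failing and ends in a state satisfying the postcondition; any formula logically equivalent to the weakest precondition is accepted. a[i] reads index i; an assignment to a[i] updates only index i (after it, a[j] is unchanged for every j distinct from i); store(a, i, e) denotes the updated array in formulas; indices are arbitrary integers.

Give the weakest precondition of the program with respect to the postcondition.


Working backward. After the program, the postcondition 3*arr[0] + 3*r - 9 < -2 || vec[0] + 2*y - 5 == 3*acc must hold; in canonical form it is 3*arr[0] + 3*r < 7 || vec[0] + 2*y == 3*acc + 5.
Before u := arr[4] + 2*arr[3]: 3*arr[0] + 3*r < 7 || vec[0] + 2*y == 3*acc + 5
Before r := r + 8: 3*arr[0] + 3*r < -17 || vec[0] + 2*y == 3*acc + 5
Before vec[3] := y + y + 6: 3*arr[0] + 3*r < -17 || vec[0] + 2*y == 3*acc + 5
Answer: WP = 3*arr[0] + 3*r < -17 || vec[0] + 2*y == 3*acc + 5


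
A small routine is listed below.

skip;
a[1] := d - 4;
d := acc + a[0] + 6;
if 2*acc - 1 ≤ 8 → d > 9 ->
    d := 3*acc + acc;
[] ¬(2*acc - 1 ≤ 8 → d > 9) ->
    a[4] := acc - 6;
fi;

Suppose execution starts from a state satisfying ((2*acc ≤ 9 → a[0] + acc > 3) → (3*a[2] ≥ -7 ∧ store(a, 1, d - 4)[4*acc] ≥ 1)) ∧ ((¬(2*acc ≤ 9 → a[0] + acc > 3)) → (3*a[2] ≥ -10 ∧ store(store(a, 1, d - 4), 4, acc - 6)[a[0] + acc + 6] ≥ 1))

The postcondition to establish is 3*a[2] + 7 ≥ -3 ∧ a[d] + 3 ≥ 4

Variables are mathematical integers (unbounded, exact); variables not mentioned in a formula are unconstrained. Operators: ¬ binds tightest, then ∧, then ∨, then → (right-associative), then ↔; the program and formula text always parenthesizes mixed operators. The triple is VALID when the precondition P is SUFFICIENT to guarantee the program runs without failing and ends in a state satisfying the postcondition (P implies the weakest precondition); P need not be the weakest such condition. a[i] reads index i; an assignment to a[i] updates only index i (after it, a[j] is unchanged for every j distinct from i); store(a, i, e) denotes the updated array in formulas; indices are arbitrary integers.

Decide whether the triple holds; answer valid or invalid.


Working backward. After the program, the postcondition 3*a[2] + 7 ≥ -3 ∧ a[d] + 3 ≥ 4 must hold; in canonical form it is 3*a[2] ≥ -10 ∧ a[d] ≥ 1.
Then branch requires 3*a[2] ≥ -10 ∧ a[4*acc] ≥ 1; else branch requires 3*a[2] ≥ -10 ∧ store(a, 4, acc - 6)[d] ≥ 1.
Before the if: ((2*acc ≤ 9 → d > 9) → (3*a[2] ≥ -10 ∧ a[4*acc] ≥ 1)) ∧ ((¬(2*acc ≤ 9 → d > 9)) → (3*a[2] ≥ -10 ∧ store(a, 4, acc - 6)[d] ≥ 1))
Before d := acc + a[0] + 6: ((2*acc ≤ 9 → a[0] + acc > 3) → (3*a[2] ≥ -10 ∧ a[4*acc] ≥ 1)) ∧ ((¬(2*acc ≤ 9 → a[0] + acc > 3)) → (3*a[2] ≥ -10 ∧ store(a, 4, acc - 6)[a[0] + acc + 6] ≥ 1))
Before a[1] := d - 4: ((2*acc ≤ 9 → a[0] + acc > 3) → (3*a[2] ≥ -10 ∧ store(a, 1, d - 4)[4*acc] ≥ 1)) ∧ ((¬(2*acc ≤ 9 → a[0] + acc > 3)) → (3*a[2] ≥ -10 ∧ store(store(a, 1, d - 4), 4, acc - 6)[a[0] + acc + 6] ≥ 1))
Before skip: ((2*acc ≤ 9 → a[0] + acc > 3) → (3*a[2] ≥ -10 ∧ store(a, 1, d - 4)[4*acc] ≥ 1)) ∧ ((¬(2*acc ≤ 9 → a[0] + acc > 3)) → (3*a[2] ≥ -10 ∧ store(store(a, 1, d - 4), 4, acc - 6)[a[0] + acc + 6] ≥ 1))
The weakest precondition is ((2*acc ≤ 9 → a[0] + acc > 3) → (3*a[2] ≥ -10 ∧ store(a, 1, d - 4)[4*acc] ≥ 1)) ∧ ((¬(2*acc ≤ 9 → a[0] + acc > 3)) → (3*a[2] ≥ -10 ∧ store(store(a, 1, d - 4), 4, acc - 6)[a[0] + acc + 6] ≥ 1)).
Check whether ((2*acc ≤ 9 → a[0] + acc > 3) → (3*a[2] ≥ -7 ∧ store(a, 1, d - 4)[4*acc] ≥ 1)) ∧ ((¬(2*acc ≤ 9 → a[0] + acc > 3)) → (3*a[2] ≥ -10 ∧ store(store(a, 1, d - 4), 4, acc - 6)[a[0] + acc + 6] ≥ 1)) implies it.
Every state satisfying the precondition satisfies the weakest precondition: the implication holds.
Answer: valid


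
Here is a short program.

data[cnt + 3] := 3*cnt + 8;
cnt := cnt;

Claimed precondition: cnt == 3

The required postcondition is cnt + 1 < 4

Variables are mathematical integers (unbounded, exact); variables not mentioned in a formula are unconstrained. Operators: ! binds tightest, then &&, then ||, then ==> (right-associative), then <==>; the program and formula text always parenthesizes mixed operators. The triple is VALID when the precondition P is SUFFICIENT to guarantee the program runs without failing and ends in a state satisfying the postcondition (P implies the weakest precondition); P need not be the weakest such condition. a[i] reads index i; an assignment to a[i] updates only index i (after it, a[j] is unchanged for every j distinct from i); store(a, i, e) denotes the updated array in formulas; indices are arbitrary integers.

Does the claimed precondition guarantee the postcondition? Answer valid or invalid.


Working backward. After the program, the postcondition cnt + 1 < 4 must hold; in canonical form it is cnt < 3.
Before cnt := cnt: cnt < 3
Before data[cnt + 3] := 3*cnt + 8: cnt < 3
The weakest precondition is cnt < 3.
Check whether cnt == 3 implies it.
Countermodel: at the initial state cnt = 3, the precondition holds but the weakest precondition fails.
Answer: invalid


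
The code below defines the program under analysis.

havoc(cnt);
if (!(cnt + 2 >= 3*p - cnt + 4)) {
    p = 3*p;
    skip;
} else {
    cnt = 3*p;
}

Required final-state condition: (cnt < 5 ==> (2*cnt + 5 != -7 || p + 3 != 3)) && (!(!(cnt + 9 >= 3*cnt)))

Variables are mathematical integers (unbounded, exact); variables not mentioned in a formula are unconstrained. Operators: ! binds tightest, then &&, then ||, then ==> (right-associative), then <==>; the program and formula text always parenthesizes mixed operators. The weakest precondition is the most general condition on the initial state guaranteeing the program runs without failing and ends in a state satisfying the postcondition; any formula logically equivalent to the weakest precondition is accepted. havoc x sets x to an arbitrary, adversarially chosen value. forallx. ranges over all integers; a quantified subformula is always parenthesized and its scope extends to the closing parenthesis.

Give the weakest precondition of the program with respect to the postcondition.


Working backward. After the program, the postcondition (cnt < 5 ==> (2*cnt + 5 != -7 || p + 3 != 3)) && (!(!(cnt + 9 >= 3*cnt))) must hold; in canonical form it is (cnt < 5 ==> (2*cnt != -12 || p != 0)) && 2*cnt <= 9.
Then branch requires (cnt < 5 ==> (2*cnt != -12 || 3*p != 0)) && 2*cnt <= 9; else branch requires (3*p < 5 ==> (6*p != -12 || p != 0)) && 6*p <= 9.
Before the if: ((!(2*cnt >= 3*p + 2)) ==> ((cnt < 5 ==> (2*cnt != -12 || 3*p != 0)) && 2*cnt <= 9)) && (2*cnt >= 3*p + 2 ==> ((3*p < 5 ==> (6*p != -12 || p != 0)) && 6*p <= 9))
Before havoc cnt: forall cnt_1. (((!(2*cnt_1 >= 3*p + 2)) ==> ((cnt_1 < 5 ==> (2*cnt_1 != -12 || 3*p != 0)) && 2*cnt_1 <= 9)) && (2*cnt_1 >= 3*p + 2 ==> ((3*p < 5 ==> (6*p != -12 || p != 0)) && 6*p <= 9)))
Answer: WP = forall cnt_1. (((!(2*cnt_1 >= 3*p + 2)) ==> ((cnt_1 < 5 ==> (2*cnt_1 != -12 || 3*p != 0)) && 2*cnt_1 <= 9)) && (2*cnt_1 >= 3*p + 2 ==> ((3*p < 5 ==> (6*p != -12 || p != 0)) && 6*p <= 9)))


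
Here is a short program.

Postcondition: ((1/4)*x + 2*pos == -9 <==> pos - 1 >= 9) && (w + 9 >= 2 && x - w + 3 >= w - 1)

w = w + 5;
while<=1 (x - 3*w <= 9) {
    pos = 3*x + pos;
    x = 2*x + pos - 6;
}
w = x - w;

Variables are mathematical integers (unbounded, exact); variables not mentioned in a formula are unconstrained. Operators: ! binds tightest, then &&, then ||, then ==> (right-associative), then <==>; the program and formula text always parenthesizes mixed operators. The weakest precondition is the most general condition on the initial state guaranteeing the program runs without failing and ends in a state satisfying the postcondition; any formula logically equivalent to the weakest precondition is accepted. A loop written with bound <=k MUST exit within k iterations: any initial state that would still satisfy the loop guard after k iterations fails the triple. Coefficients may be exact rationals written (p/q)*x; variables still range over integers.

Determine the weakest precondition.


Working backward. After the program, the postcondition ((1/4)*x + 2*pos == -9 <==> pos - 1 >= 9) && (w + 9 >= 2 && x - w + 3 >= w - 1) must hold; in canonical form it is (2*pos + (1/4)*x == -9 <==> pos >= 10) && w >= -7 && x >= 2*w - 4.
Before w := x - w: (2*pos + (1/4)*x == -9 <==> pos >= 10) && x >= w - 7 && 2*w >= x - 4
Before the loop (bound <=1), unroll the exhaustion recursion (WP_0 = exit-now case; WP_j = one more guarded iteration, up to j = 1):
  WP_0: (!(x <= 3*w + 9)) && (2*pos + (1/4)*x == -9 <==> pos >= 10) && x >= w - 7 && 2*w >= x - 4
  WP_1: (x <= 3*w + 9 ==> ((!(pos + 5*x <= 3*w + 15)) && ((9/4)*pos + (29/4)*x == -15/2 <==> pos + 3*x >= 10) && pos + 5*x >= w - 1 && 2*w >= pos + 5*x - 10)) && ((!(x <= 3*w + 9)) ==> ((2*pos + (1/4)*x == -9 <==> pos >= 10) && x >= w - 7 && 2*w >= x - 4))
So before the loop: (x <= 3*w + 9 ==> ((!(pos + 5*x <= 3*w + 15)) && ((9/4)*pos + (29/4)*x == -15/2 <==> pos + 3*x >= 10) && pos + 5*x >= w - 1 && 2*w >= pos + 5*x - 10)) && ((!(x <= 3*w + 9)) ==> ((2*pos + (1/4)*x == -9 <==> pos >= 10) && x >= w - 7 && 2*w >= x - 4))
Before w := w + 5: (x <= 3*w + 24 ==> ((!(pos + 5*x <= 3*w + 30)) && ((9/4)*pos + (29/4)*x == -15/2 <==> pos + 3*x >= 10) && pos + 5*x >= w + 4 && 2*w >= pos + 5*x - 20)) && ((!(x <= 3*w + 24)) ==> ((2*pos + (1/4)*x == -9 <==> pos >= 10) && x >= w - 2 && 2*w >= x - 14))
Answer: WP = (x <= 3*w + 24 ==> ((!(pos + 5*x <= 3*w + 30)) && ((9/4)*pos + (29/4)*x == -15/2 <==> pos + 3*x >= 10) && pos + 5*x >= w + 4 && 2*w >= pos + 5*x - 20)) && ((!(x <= 3*w + 24)) ==> ((2*pos + (1/4)*x == -9 <==> pos >= 10) && x >= w - 2 && 2*w >= x - 14))


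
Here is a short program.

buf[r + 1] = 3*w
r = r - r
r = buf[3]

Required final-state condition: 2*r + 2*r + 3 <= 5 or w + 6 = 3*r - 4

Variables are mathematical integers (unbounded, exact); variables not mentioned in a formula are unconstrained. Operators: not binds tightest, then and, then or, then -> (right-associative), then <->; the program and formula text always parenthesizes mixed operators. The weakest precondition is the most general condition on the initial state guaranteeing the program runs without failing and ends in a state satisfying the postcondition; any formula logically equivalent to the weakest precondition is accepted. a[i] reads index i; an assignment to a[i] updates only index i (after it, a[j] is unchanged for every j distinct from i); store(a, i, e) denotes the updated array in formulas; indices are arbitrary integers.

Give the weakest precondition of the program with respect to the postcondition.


Working backward. After the program, the postcondition 2*r + 2*r + 3 <= 5 or w + 6 = 3*r - 4 must hold; in canonical form it is 4*r <= 2 or w = 3*r - 10.
Before r := buf[3]: 4*buf[3] <= 2 or w = 3*buf[3] - 10
Before r := r - r: 4*buf[3] <= 2 or w = 3*buf[3] - 10
Before buf[r + 1] := 3*w: 4*store(buf, r + 1, 3*w)[3] <= 2 or w = 3*store(buf, r + 1, 3*w)[3] - 10
Answer: WP = 4*store(buf, r + 1, 3*w)[3] <= 2 or w = 3*store(buf, r + 1, 3*w)[3] - 10


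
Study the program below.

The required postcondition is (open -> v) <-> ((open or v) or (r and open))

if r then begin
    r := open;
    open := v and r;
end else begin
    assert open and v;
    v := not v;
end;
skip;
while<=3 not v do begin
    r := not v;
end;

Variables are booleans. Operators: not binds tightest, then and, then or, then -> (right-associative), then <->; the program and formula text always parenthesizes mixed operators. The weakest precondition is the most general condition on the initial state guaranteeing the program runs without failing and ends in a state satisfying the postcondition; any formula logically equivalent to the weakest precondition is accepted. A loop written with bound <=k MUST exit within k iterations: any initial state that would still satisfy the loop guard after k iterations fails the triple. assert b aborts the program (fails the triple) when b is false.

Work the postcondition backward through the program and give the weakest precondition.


Working backward. After the program, the postcondition (open -> v) <-> ((open or v) or (r and open)) must hold; in canonical form it is (open -> v) <-> (open or v or (r and open)).
Before the loop (bound <=3), unroll the exhaustion recursion (WP_0 = exit-now case; WP_j = one more guarded iteration, up to j = 3):
  WP_0: v and ((open -> v) <-> (open or v or (r and open)))
  WP_1: ((not v) -> (v and ((open -> v) <-> (open or v or ((not v) and open))))) and (v -> ((open -> v) <-> (open or v or (r and open))))
  WP_2: ((not v) -> (((not v) -> (v and ((open -> v) <-> (open or v or ((not v) and open))))) and (v -> ((open -> v) <-> (open or v or ((not v) and open)))))) and (v -> ((open -> v) <-> (open or v or (r and open))))
  WP_3: ((not v) -> (((not v) -> (((not v) -> (v and ((open -> v) <-> (open or v or ((not v) and open))))) and (v -> ((open -> v) <-> (open or v or ((not v) and open)))))) and (v -> ((open -> v) <-> (open or v or ((not v) and open)))))) and (v -> ((open -> v) <-> (open or v or (r and open))))
So before the loop: ((not v) -> (((not v) -> (((not v) -> (v and ((open -> v) <-> (open or v or ((not v) and open))))) and (v -> ((open -> v) <-> (open or v or ((not v) and open)))))) and (v -> ((open -> v) <-> (open or v or ((not v) and open)))))) and (v -> ((open -> v) <-> (open or v or (r and open))))
Before skip: ((not v) -> (((not v) -> (((not v) -> (v and ((open -> v) <-> (open or v or ((not v) and open))))) and (v -> ((open -> v) <-> (open or v or ((not v) and open)))))) and (v -> ((open -> v) <-> (open or v or ((not v) and open)))))) and (v -> ((open -> v) <-> (open or v or (r and open))))
Then branch requires ((not v) -> (((not v) -> (((not v) -> (v and (((v and open) -> v) <-> ((v and open) or v)))) and (v -> (((v and open) -> v) <-> ((v and open) or v))))) and (v -> (((v and open) -> v) <-> ((v and open) or v))))) and (v -> (((v and open) -> v) <-> ((v and open) or v or (open and v)))); else branch requires open and v and (v -> ((v -> ((v -> ((not v) and ((open -> (not v)) <-> (open or (not v) or (v and open))))) and ((not v) -> ((open -> (not v)) <-> (open or (not v) or (v and open)))))) and ((not v) -> ((open -> (not v)) <-> (open or (not v) or (v and open)))))) and ((not v) -> ((open -> (not v)) <-> (open or (not v) or (r and open)))).
Before the if: (r -> (((not v) -> (((not v) -> (((not v) -> (v and (((v and open) -> v) <-> ((v and open) or v)))) and (v -> (((v and open) -> v) <-> ((v and open) or v))))) and (v -> (((v and open) -> v) <-> ((v and open) or v))))) and (v -> (((v and open) -> v) <-> ((v and open) or v or (open and v)))))) and ((not r) -> (open and v and (v -> ((v -> ((v -> ((not v) and ((open -> (not v)) <-> (open or (not v) or (v and open))))) and ((not v) -> ((open -> (not v)) <-> (open or (not v) or (v and open)))))) and ((not v) -> ((open -> (not v)) <-> (open or (not v) or (v and open)))))) and ((not v) -> ((open -> (not v)) <-> (open or (not v) or (r and open))))))
Answer: WP = (r -> (((not v) -> (((not v) -> (((not v) -> (v and (((v and open) -> v) <-> ((v and open) or v)))) and (v -> (((v and open) -> v) <-> ((v and open) or v))))) and (v -> (((v and open) -> v) <-> ((v and open) or v))))) and (v -> (((v and open) -> v) <-> ((v and open) or v or (open and v)))))) and ((not r) -> (open and v and (v -> ((v -> ((v -> ((not v) and ((open -> (not v)) <-> (open or (not v) or (v and open))))) and ((not v) -> ((open -> (not v)) <-> (open or (not v) or (v and open)))))) and ((not v) -> ((open -> (not v)) <-> (open or (not v) or (v and open)))))) and ((not v) -> ((open -> (not v)) <-> (open or (not v) or (r and open))))))


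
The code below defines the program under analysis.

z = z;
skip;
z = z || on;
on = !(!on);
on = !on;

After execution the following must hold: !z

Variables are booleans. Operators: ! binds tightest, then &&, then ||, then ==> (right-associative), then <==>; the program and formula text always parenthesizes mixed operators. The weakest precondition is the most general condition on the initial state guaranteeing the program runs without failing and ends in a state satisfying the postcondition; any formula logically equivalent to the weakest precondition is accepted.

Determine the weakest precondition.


Working backward. After the program, !z must hold.
Before on := !on: !z
Before on := !(!on): !z
Before z := z || on: !(z || on)
Before skip: !(z || on)
Before z := z: !(z || on)
Answer: WP = !(z || on)


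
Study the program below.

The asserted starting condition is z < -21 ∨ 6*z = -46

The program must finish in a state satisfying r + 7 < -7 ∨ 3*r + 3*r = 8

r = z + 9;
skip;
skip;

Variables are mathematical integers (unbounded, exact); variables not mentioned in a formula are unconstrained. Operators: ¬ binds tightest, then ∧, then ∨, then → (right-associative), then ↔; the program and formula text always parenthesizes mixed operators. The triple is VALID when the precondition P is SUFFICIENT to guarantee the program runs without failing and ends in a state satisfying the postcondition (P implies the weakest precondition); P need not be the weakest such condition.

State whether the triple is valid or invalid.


Working backward. After the program, the postcondition r + 7 < -7 ∨ 3*r + 3*r = 8 must hold; in canonical form it is r < -14 ∨ 6*r = 8.
Before skip: r < -14 ∨ 6*r = 8
Before skip: r < -14 ∨ 6*r = 8
Before r := z + 9: z < -23 ∨ 6*z = -46
The weakest precondition is z < -23 ∨ 6*z = -46.
Check whether z < -21 ∨ 6*z = -46 implies it.
Countermodel: at the initial state z = -23, the precondition holds but the weakest precondition fails.
Answer: invalid


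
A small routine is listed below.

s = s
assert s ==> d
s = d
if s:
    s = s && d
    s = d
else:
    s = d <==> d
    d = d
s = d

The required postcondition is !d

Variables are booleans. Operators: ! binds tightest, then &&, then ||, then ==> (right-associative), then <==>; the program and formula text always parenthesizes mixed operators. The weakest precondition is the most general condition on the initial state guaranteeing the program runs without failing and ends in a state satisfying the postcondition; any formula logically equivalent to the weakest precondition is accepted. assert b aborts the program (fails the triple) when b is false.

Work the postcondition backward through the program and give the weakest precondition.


Working backward. After the program, !d must hold.
Before s := d: !d
Then branch requires !d; else branch requires !d.
Before the if: (s ==> (!d)) && ((!s) ==> (!d))
Before s := d: d ==> (!d)
Before assert s ==> d: (s ==> d) && (d ==> (!d))
Before s := s: (s ==> d) && (d ==> (!d))
Answer: WP = (s ==> d) && (d ==> (!d))


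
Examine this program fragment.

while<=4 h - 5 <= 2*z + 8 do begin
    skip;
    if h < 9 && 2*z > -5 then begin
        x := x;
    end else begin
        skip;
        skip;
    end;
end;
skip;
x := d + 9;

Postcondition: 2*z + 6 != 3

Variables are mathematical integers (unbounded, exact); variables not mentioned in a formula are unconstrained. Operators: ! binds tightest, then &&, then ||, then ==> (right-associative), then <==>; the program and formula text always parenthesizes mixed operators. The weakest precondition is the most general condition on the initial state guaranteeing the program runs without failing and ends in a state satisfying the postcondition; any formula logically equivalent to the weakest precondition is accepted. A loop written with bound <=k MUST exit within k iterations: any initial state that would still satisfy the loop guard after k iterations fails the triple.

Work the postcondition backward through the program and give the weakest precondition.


Working backward. After the program, the postcondition 2*z + 6 != 3 must hold; in canonical form it is 2*z != -3.
Before x := d + 9: 2*z != -3
Before skip: 2*z != -3
Before the loop (bound <=4), unroll the exhaustion recursion (WP_0 = exit-now case; WP_j = one more guarded iteration, up to j = 4):
  WP_0: (!(h <= 2*z + 13)) && 2*z != -3
  WP_1: (h <= 2*z + 13 ==> (((h < 9 && 2*z > -5) ==> ((!(h <= 2*z + 13)) && 2*z != -3)) && ((!(h < 9 && 2*z > -5)) ==> ((!(h <= 2*z + 13)) && 2*z != -3)))) && ((!(h <= 2*z + 13)) ==> 2*z != -3)
  WP_2: (h <= 2*z + 13 ==> (((h < 9 && 2*z > -5) ==> ((h <= 2*z + 13 ==> (((h < 9 && 2*z > -5) ==> ((!(h <= 2*z + 13)) && 2*z != -3)) && ((!(h < 9 && 2*z > -5)) ==> ((!(h <= 2*z + 13)) && 2*z != -3)))) && ((!(h <= 2*z + 13)) ==> 2*z != -3))) && ((!(h < 9 && 2*z > -5)) ==> ((h <= 2*z + 13 ==> (((h < 9 && 2*z > -5) ==> ((!(h <= 2*z + 13)) && 2*z != -3)) && ((!(h < 9 && 2*z > -5)) ==> ((!(h <= 2*z + 13)) && 2*z != -3)))) && ((!(h <= 2*z + 13)) ==> 2*z != -3))))) && ((!(h <= 2*z + 13)) ==> 2*z != -3)
  WP_3: (h <= 2*z + 13 ==> (((h < 9 && 2*z > -5) ==> ((h <= 2*z + 13 ==> (((h < 9 && 2*z > -5) ==> ((h <= 2*z + 13 ==> (((h < 9 && 2*z > -5) ==> ((!(h <= 2*z + 13)) && 2*z != -3)) && ((!(h < 9 && 2*z > -5)) ==> ((!(h <= 2*z + 13)) && 2*z != -3)))) && ((!(h <= 2*z + 13)) ==> 2*z != -3))) && ((!(h < 9 && 2*z > -5)) ==> ((h <= 2*z + 13 ==> (((h < 9 && 2*z > -5) ==> ((!(h <= 2*z + 13)) && 2*z != -3)) && ((!(h < 9 && 2*z > -5)) ==> ((!(h <= 2*z + 13)) && 2*z != -3)))) && ((!(h <= 2*z + 13)) ==> 2*z != -3))))) && ((!(h <= 2*z + 13)) ==> 2*z != -3))) && ((!(h < 9 && 2*z > -5)) ==> ((h <= 2*z + 13 ==> (((h < 9 && 2*z > -5) ==> ((h <= 2*z + 13 ==> (((h < 9 && 2*z > -5) ==> ((!(h <= 2*z + 13)) && 2*z != -3)) && ((!(h < 9 && 2*z > -5)) ==> ((!(h <= 2*z + 13)) && 2*z != -3)))) && ((!(h <= 2*z + 13)) ==> 2*z != -3))) && ((!(h < 9 && 2*z > -5)) ==> ((h <= 2*z + 13 ==> (((h < 9 && 2*z > -5) ==> ((!(h <= 2*z + 13)) && 2*z != -3)) && ((!(h < 9 && 2*z > -5)) ==> ((!(h <= 2*z + 13)) && 2*z != -3)))) && ((!(h <= 2*z + 13)) ==> 2*z != -3))))) && ((!(h <= 2*z + 13)) ==> 2*z != -3))))) && ((!(h <= 2*z + 13)) ==> 2*z != -3)
  WP_4: (h <= 2*z + 13 ==> (((h < 9 && 2*z > -5) ==> ((h <= 2*z + 13 ==> (((h < 9 && 2*z > -5) ==> ((h <= 2*z + 13 ==> (((h < 9 && 2*z > -5) ==> ((h <= 2*z + 13 ==> (((h < 9 && 2*z > -5) ==> ((!(h <= 2*z + 13)) && 2*z != -3)) && ((!(h < 9 && 2*z > -5)) ==> ((!(h <= 2*z + 13)) && 2*z != -3)))) && ((!(h <= 2*z + 13)) ==> 2*z != -3))) && ((!(h < 9 && 2*z > -5)) ==> ((h <= 2*z + 13 ==> (((h < 9 && 2*z > -5) ==> ((!(h <= 2*z + 13)) && 2*z != -3)) && ((!(h < 9 && 2*z > -5)) ==> ((!(h <= 2*z + 13)) && 2*z != -3)))) && ((!(h <= 2*z + 13)) ==> 2*z != -3))))) && ((!(h <= 2*z + 13)) ==> 2*z != -3))) && ((!(h < 9 && 2*z > -5)) ==> ((h <= 2*z + 13 ==> (((h < 9 && 2*z > -5) ==> ((h <= 2*z + 13 ==> (((h < 9 && 2*z > -5) ==> ((!(h <= 2*z + 13)) && 2*z != -3)) && ((!(h < 9 && 2*z > -5)) ==> ((!(h <= 2*z + 13)) && 2*z != -3)))) && ((!(h <= 2*z + 13)) ==> 2*z != -3))) && ((!(h < 9 && 2*z > -5)) ==> ((h <= 2*z + 13 ==> (((h < 9 && 2*z > -5) ==> ((!(h <= 2*z + 13)) && 2*z != -3)) && ((!(h < 9 && 2*z > -5)) ==> ((!(h <= 2*z + 13)) && 2*z != -3)))) && ((!(h <= 2*z + 13)) ==> 2*z != -3))))) && ((!(h <= 2*z + 13)) ==> 2*z != -3))))) && ((!(h <= 2*z + 13)) ==> 2*z != -3))) && ((!(h < 9 && 2*z > -5)) ==> ((h <= 2*z + 13 ==> (((h < 9 && 2*z > -5) ==> ((h <= 2*z + 13 ==> (((h < 9 && 2*z > -5) ==> ((h <= 2*z + 13 ==> (((h < 9 && 2*z > -5) ==> ((!(h <= 2*z + 13)) && 2*z != -3)) && ((!(h < 9 && 2*z > -5)) ==> ((!(h <= 2*z + 13)) && 2*z != -3)))) && ((!(h <= 2*z + 13)) ==> 2*z != -3))) && ((!(h < 9 && 2*z > -5)) ==> ((h <= 2*z + 13 ==> (((h < 9 && 2*z > -5) ==> ((!(h <= 2*z + 13)) && 2*z != -3)) && ((!(h < 9 && 2*z > -5)) ==> ((!(h <= 2*z + 13)) && 2*z != -3)))) && ((!(h <= 2*z + 13)) ==> 2*z != -3))))) && ((!(h <= 2*z + 13)) ==> 2*z != -3))) && ((!(h < 9 && 2*z > -5)) ==> ((h <= 2*z + 13 ==> (((h < 9 && 2*z > -5) ==> ((h <= 2*z + 13 ==> (((h < 9 && 2*z > -5) ==> ((!(h <= 2*z + 13)) && 2*z != -3)) && ((!(h < 9 && 2*z > -5)) ==> ((!(h <= 2*z + 13)) && 2*z != -3)))) && ((!(h <= 2*z + 13)) ==> 2*z != -3))) && ((!(h < 9 && 2*z > -5)) ==> ((h <= 2*z + 13 ==> (((h < 9 && 2*z > -5) ==> ((!(h <= 2*z + 13)) && 2*z != -3)) && ((!(h < 9 && 2*z > -5)) ==> ((!(h <= 2*z + 13)) && 2*z != -3)))) && ((!(h <= 2*z + 13)) ==> 2*z != -3))))) && ((!(h <= 2*z + 13)) ==> 2*z != -3))))) && ((!(h <= 2*z + 13)) ==> 2*z != -3))))) && ((!(h <= 2*z + 13)) ==> 2*z != -3)
So before the loop: (h <= 2*z + 13 ==> (((h < 9 && 2*z > -5) ==> ((h <= 2*z + 13 ==> (((h < 9 && 2*z > -5) ==> ((h <= 2*z + 13 ==> (((h < 9 && 2*z > -5) ==> ((h <= 2*z + 13 ==> (((h < 9 && 2*z > -5) ==> ((!(h <= 2*z + 13)) && 2*z != -3)) && ((!(h < 9 && 2*z > -5)) ==> ((!(h <= 2*z + 13)) && 2*z != -3)))) && ((!(h <= 2*z + 13)) ==> 2*z != -3))) && ((!(h < 9 && 2*z > -5)) ==> ((h <= 2*z + 13 ==> (((h < 9 && 2*z > -5) ==> ((!(h <= 2*z + 13)) && 2*z != -3)) && ((!(h < 9 && 2*z > -5)) ==> ((!(h <= 2*z + 13)) && 2*z != -3)))) && ((!(h <= 2*z + 13)) ==> 2*z != -3))))) && ((!(h <= 2*z + 13)) ==> 2*z != -3))) && ((!(h < 9 && 2*z > -5)) ==> ((h <= 2*z + 13 ==> (((h < 9 && 2*z > -5) ==> ((h <= 2*z + 13 ==> (((h < 9 && 2*z > -5) ==> ((!(h <= 2*z + 13)) && 2*z != -3)) && ((!(h < 9 && 2*z > -5)) ==> ((!(h <= 2*z + 13)) && 2*z != -3)))) && ((!(h <= 2*z + 13)) ==> 2*z != -3))) && ((!(h < 9 && 2*z > -5)) ==> ((h <= 2*z + 13 ==> (((h < 9 && 2*z > -5) ==> ((!(h <= 2*z + 13)) && 2*z != -3)) && ((!(h < 9 && 2*z > -5)) ==> ((!(h <= 2*z + 13)) && 2*z != -3)))) && ((!(h <= 2*z + 13)) ==> 2*z != -3))))) && ((!(h <= 2*z + 13)) ==> 2*z != -3))))) && ((!(h <= 2*z + 13)) ==> 2*z != -3))) && ((!(h < 9 && 2*z > -5)) ==> ((h <= 2*z + 13 ==> (((h < 9 && 2*z > -5) ==> ((h <= 2*z + 13 ==> (((h < 9 && 2*z > -5) ==> ((h <= 2*z + 13 ==> (((h < 9 && 2*z > -5) ==> ((!(h <= 2*z + 13)) && 2*z != -3)) && ((!(h < 9 && 2*z > -5)) ==> ((!(h <= 2*z + 13)) && 2*z != -3)))) && ((!(h <= 2*z + 13)) ==> 2*z != -3))) && ((!(h < 9 && 2*z > -5)) ==> ((h <= 2*z + 13 ==> (((h < 9 && 2*z > -5) ==> ((!(h <= 2*z + 13)) && 2*z != -3)) && ((!(h < 9 && 2*z > -5)) ==> ((!(h <= 2*z + 13)) && 2*z != -3)))) && ((!(h <= 2*z + 13)) ==> 2*z != -3))))) && ((!(h <= 2*z + 13)) ==> 2*z != -3))) && ((!(h < 9 && 2*z > -5)) ==> ((h <= 2*z + 13 ==> (((h < 9 && 2*z > -5) ==> ((h <= 2*z + 13 ==> (((h < 9 && 2*z > -5) ==> ((!(h <= 2*z + 13)) && 2*z != -3)) && ((!(h < 9 && 2*z > -5)) ==> ((!(h <= 2*z + 13)) && 2*z != -3)))) && ((!(h <= 2*z + 13)) ==> 2*z != -3))) && ((!(h < 9 && 2*z > -5)) ==> ((h <= 2*z + 13 ==> (((h < 9 && 2*z > -5) ==> ((!(h <= 2*z + 13)) && 2*z != -3)) && ((!(h < 9 && 2*z > -5)) ==> ((!(h <= 2*z + 13)) && 2*z != -3)))) && ((!(h <= 2*z + 13)) ==> 2*z != -3))))) && ((!(h <= 2*z + 13)) ==> 2*z != -3))))) && ((!(h <= 2*z + 13)) ==> 2*z != -3))))) && ((!(h <= 2*z + 13)) ==> 2*z != -3)
Answer: WP = (h <= 2*z + 13 ==> (((h < 9 && 2*z > -5) ==> ((h <= 2*z + 13 ==> (((h < 9 && 2*z > -5) ==> ((h <= 2*z + 13 ==> (((h < 9 && 2*z > -5) ==> ((h <= 2*z + 13 ==> (((h < 9 && 2*z > -5) ==> ((!(h <= 2*z + 13)) && 2*z != -3)) && ((!(h < 9 && 2*z > -5)) ==> ((!(h <= 2*z + 13)) && 2*z != -3)))) && ((!(h <= 2*z + 13)) ==> 2*z != -3))) && ((!(h < 9 && 2*z > -5)) ==> ((h <= 2*z + 13 ==> (((h < 9 && 2*z > -5) ==> ((!(h <= 2*z + 13)) && 2*z != -3)) && ((!(h < 9 && 2*z > -5)) ==> ((!(h <= 2*z + 13)) && 2*z != -3)))) && ((!(h <= 2*z + 13)) ==> 2*z != -3))))) && ((!(h <= 2*z + 13)) ==> 2*z != -3))) && ((!(h < 9 && 2*z > -5)) ==> ((h <= 2*z + 13 ==> (((h < 9 && 2*z > -5) ==> ((h <= 2*z + 13 ==> (((h < 9 && 2*z > -5) ==> ((!(h <= 2*z + 13)) && 2*z != -3)) && ((!(h < 9 && 2*z > -5)) ==> ((!(h <= 2*z + 13)) && 2*z != -3)))) && ((!(h <= 2*z + 13)) ==> 2*z != -3))) && ((!(h < 9 && 2*z > -5)) ==> ((h <= 2*z + 13 ==> (((h < 9 && 2*z > -5) ==> ((!(h <= 2*z + 13)) && 2*z != -3)) && ((!(h < 9 && 2*z > -5)) ==> ((!(h <= 2*z + 13)) && 2*z != -3)))) && ((!(h <= 2*z + 13)) ==> 2*z != -3))))) && ((!(h <= 2*z + 13)) ==> 2*z != -3))))) && ((!(h <= 2*z + 13)) ==> 2*z != -3))) && ((!(h < 9 && 2*z > -5)) ==> ((h <= 2*z + 13 ==> (((h < 9 && 2*z > -5) ==> ((h <= 2*z + 13 ==> (((h < 9 && 2*z > -5) ==> ((h <= 2*z + 13 ==> (((h < 9 && 2*z > -5) ==> ((!(h <= 2*z + 13)) && 2*z != -3)) && ((!(h < 9 && 2*z > -5)) ==> ((!(h <= 2*z + 13)) && 2*z != -3)))) && ((!(h <= 2*z + 13)) ==> 2*z != -3))) && ((!(h < 9 && 2*z > -5)) ==> ((h <= 2*z + 13 ==> (((h < 9 && 2*z > -5) ==> ((!(h <= 2*z + 13)) && 2*z != -3)) && ((!(h < 9 && 2*z > -5)) ==> ((!(h <= 2*z + 13)) && 2*z != -3)))) && ((!(h <= 2*z + 13)) ==> 2*z != -3))))) && ((!(h <= 2*z + 13)) ==> 2*z != -3))) && ((!(h < 9 && 2*z > -5)) ==> ((h <= 2*z + 13 ==> (((h < 9 && 2*z > -5) ==> ((h <= 2*z + 13 ==> (((h < 9 && 2*z > -5) ==> ((!(h <= 2*z + 13)) && 2*z != -3)) && ((!(h < 9 && 2*z > -5)) ==> ((!(h <= 2*z + 13)) && 2*z != -3)))) && ((!(h <= 2*z + 13)) ==> 2*z != -3))) && ((!(h < 9 && 2*z > -5)) ==> ((h <= 2*z + 13 ==> (((h < 9 && 2*z > -5) ==> ((!(h <= 2*z + 13)) && 2*z != -3)) && ((!(h < 9 && 2*z > -5)) ==> ((!(h <= 2*z + 13)) && 2*z != -3)))) && ((!(h <= 2*z + 13)) ==> 2*z != -3))))) && ((!(h <= 2*z + 13)) ==> 2*z != -3))))) && ((!(h <= 2*z + 13)) ==> 2*z != -3))))) && ((!(h <= 2*z + 13)) ==> 2*z != -3)
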